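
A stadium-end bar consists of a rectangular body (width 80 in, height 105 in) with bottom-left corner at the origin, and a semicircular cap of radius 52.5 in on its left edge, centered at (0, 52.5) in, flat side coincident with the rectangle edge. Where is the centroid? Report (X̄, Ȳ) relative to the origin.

Part | A | x̄ᵢ | ȳᵢ | A·x̄ᵢ | A·ȳᵢ
rectangular body | 8400.00 | 40.00 | 52.50 | 336000.00 | 441000.00
semicircular end | 4329.51 | -22.28 | 52.50 | -96468.75 | 227299.14
Σ | 12729.51 |  |  | 239531.25 | 668299.14
X̄ = 239531.25 / 12729.51 = 18.82 in
Ȳ = 668299.14 / 12729.51 = 52.50 in

X̄ = 18.82 in, Ȳ = 52.50 in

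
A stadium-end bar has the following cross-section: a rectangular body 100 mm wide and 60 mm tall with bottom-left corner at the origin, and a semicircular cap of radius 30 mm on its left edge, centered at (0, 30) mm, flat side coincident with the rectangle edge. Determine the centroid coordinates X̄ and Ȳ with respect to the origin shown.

rectangular body: A = 100 × 60 = 6000.00, centroid at (50.00, 30.00).
semicircular end: A = ½π·30² = 1413.72, centroid at (-12.73, 30.00).
ΣA = 7413.72 mm²
ΣAX̄ = (6000.00)(50.00) + (1413.72)(-12.73) = 282000.00 mm³
ΣAȲ = (6000.00)(30.00) + (1413.72)(30.00) = 222411.50 mm³
X̄ = 282000.00 / 7413.72 = 38.04 mm
Ȳ = 222411.50 / 7413.72 = 30.00 mm

X̄ = 38.04 mm, Ȳ = 30.00 mm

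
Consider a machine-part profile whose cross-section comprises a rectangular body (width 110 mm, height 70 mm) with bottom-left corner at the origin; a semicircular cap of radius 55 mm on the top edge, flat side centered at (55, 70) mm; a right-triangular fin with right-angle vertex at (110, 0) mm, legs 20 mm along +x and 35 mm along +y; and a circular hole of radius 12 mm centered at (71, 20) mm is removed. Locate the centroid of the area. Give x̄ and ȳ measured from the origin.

rectangular body: A = 110 × 70 = 7700.00, centroid at (55.00, 35.00).
semicircular top: A = ½π·55² = 4751.66, centroid at (55.00, 93.34).
triangular fin: A = ½·20·35 = 350.00, centroid at (116.67, 11.67).
hole: A = −π·12² = -452.39, centroid at (71.00, 20.00).
ΣA = 12349.27 mm²
ΣAx̄ = (7700.00)(55.00) + (4751.66)(55.00) + (350.00)(116.67) + (-452.39)(71.00) = 693554.93 mm³
ΣAȳ = (7700.00)(35.00) + (4751.66)(93.34) + (350.00)(11.67) + (-452.39)(20.00) = 708068.34 mm³
x̄ = 693554.93 / 12349.27 = 56.16 mm
ȳ = 708068.34 / 12349.27 = 57.34 mm

x̄ = 56.16 mm, ȳ = 57.34 mm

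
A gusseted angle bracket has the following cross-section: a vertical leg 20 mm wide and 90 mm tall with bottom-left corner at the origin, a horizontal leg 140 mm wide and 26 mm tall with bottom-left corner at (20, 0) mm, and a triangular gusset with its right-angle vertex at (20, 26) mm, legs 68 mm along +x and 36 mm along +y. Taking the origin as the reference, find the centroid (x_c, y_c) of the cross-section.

x_c = 59.70 mm, y_c = 26.24 mm

vertical leg: A = 20 × 90 = 1800.00, centroid at (10.00, 45.00).
horizontal leg: A = 140 × 26 = 3640.00, centroid at (90.00, 13.00).
gusset: A = ½·68·36 = 1224.00, centroid at (42.67, 38.00).
ΣA = 6664.00 mm², ΣAx_c = 397824.00 mm³, ΣAy_c = 174832.00 mm³.
x_c = 397824.00/6664.00 = 59.70 mm; y_c = 174832.00/6664.00 = 26.24 mm.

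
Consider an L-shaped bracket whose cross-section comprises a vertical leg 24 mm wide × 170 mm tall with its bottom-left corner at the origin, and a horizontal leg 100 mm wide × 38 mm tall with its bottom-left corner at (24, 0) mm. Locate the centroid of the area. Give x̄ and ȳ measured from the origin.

x̄ = 41.90 mm, ȳ = 53.17 mm

vertical leg: A = 24 × 170 = 4080.00, centroid at (12.00, 85.00).
horizontal leg: A = 100 × 38 = 3800.00, centroid at (74.00, 19.00).
ΣA = 7880.00 mm², ΣAx̄ = 330160.00 mm³, ΣAȳ = 419000.00 mm³.
x̄ = 330160.00/7880.00 = 41.90 mm; ȳ = 419000.00/7880.00 = 53.17 mm.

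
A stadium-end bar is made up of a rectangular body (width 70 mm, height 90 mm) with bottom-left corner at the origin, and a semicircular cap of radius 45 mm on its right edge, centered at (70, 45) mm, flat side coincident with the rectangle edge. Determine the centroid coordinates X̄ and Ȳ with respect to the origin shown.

rectangular body: A = 70 × 90 = 6300.00, centroid at (35.00, 45.00).
semicircular end: A = ½π·45² = 3180.86, centroid at (89.10, 45.00).
ΣA = 9480.86 mm², ΣAX̄ = 503910.38 mm³, ΣAȲ = 426638.82 mm³.
X̄ = 503910.38/9480.86 = 53.15 mm; Ȳ = 426638.82/9480.86 = 45.00 mm.

X̄ = 53.15 mm, Ȳ = 45.00 mm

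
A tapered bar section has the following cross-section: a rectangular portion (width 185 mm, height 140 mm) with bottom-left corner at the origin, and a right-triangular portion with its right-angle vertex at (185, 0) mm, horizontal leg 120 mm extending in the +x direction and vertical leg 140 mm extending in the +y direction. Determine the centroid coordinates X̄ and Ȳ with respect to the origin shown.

rectangular portion: A = 185 × 140 = 25900.00, centroid at (92.50, 70.00).
triangular portion: A = ½·120·140 = 8400.00, centroid at (225.00, 46.67).
ΣA = 34300.00 mm², ΣAX̄ = 4285750.00 mm³, ΣAȲ = 2205000.00 mm³.
X̄ = 4285750.00/34300.00 = 124.95 mm; Ȳ = 2205000.00/34300.00 = 64.29 mm.

X̄ = 124.95 mm, Ȳ = 64.29 mm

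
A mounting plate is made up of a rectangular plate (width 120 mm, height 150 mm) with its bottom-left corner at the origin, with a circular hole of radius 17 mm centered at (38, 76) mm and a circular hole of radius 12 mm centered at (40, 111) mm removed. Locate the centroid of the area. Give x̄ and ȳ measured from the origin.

x̄ = 61.74 mm, ȳ = 73.97 mm

plate: A = 120 × 150 = 18000.00, centroid at (60.00, 75.00).
hole 1: A = −π·17² = -907.92, centroid at (38.00, 76.00).
hole 2: A = −π·12² = -452.39, centroid at (40.00, 111.00).
ΣA = 16639.69 mm²
ΣAx̄ = (18000.00)(60.00) + (-907.92)(38.00) + (-452.39)(40.00) = 1027403.46 mm³
ΣAȳ = (18000.00)(75.00) + (-907.92)(76.00) + (-452.39)(111.00) = 1230782.84 mm³
x̄ = 1027403.46 / 16639.69 = 61.74 mm
ȳ = 1230782.84 / 16639.69 = 73.97 mm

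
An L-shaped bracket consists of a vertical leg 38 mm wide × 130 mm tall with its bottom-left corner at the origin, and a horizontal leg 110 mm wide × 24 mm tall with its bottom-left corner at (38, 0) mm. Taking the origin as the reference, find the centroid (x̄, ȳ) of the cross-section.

vertical leg: A = 38 × 130 = 4940.00, centroid at (19.00, 65.00).
horizontal leg: A = 110 × 24 = 2640.00, centroid at (93.00, 12.00).
ΣA = 7580.00 mm²
ΣAx̄ = (4940.00)(19.00) + (2640.00)(93.00) = 339380.00 mm³
ΣAȳ = (4940.00)(65.00) + (2640.00)(12.00) = 352780.00 mm³
x̄ = 339380.00 / 7580.00 = 44.77 mm
ȳ = 352780.00 / 7580.00 = 46.54 mm

x̄ = 44.77 mm, ȳ = 46.54 mm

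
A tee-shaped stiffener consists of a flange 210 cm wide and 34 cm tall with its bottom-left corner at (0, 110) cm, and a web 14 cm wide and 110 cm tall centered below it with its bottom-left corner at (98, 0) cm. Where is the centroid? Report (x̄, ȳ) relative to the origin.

x̄ = 105.00 cm, ȳ = 114.23 cm

web: A = 14 × 110 = 1540.00, centroid at (105.00, 55.00).
flange: A = 210 × 34 = 7140.00, centroid at (105.00, 127.00).
ΣA = 8680.00 cm²
ΣAx̄ = (1540.00)(105.00) + (7140.00)(105.00) = 911400.00 cm³
ΣAȳ = (1540.00)(55.00) + (7140.00)(127.00) = 991480.00 cm³
x̄ = 911400.00 / 8680.00 = 105.00 cm
ȳ = 991480.00 / 8680.00 = 114.23 cm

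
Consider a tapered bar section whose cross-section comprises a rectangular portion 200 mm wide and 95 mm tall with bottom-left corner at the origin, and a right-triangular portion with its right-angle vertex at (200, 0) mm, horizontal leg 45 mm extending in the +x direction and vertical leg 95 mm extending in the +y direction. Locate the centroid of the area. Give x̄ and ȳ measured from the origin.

x̄ = 111.63 mm, ȳ = 45.90 mm

Part | A | x̄ᵢ | ȳᵢ | A·x̄ᵢ | A·ȳᵢ
rectangular portion | 19000.00 | 100.00 | 47.50 | 1900000.00 | 902500.00
triangular portion | 2137.50 | 215.00 | 31.67 | 459562.50 | 67687.50
Σ | 21137.50 |  |  | 2359562.50 | 970187.50
x̄ = 2359562.50 / 21137.50 = 111.63 mm
ȳ = 970187.50 / 21137.50 = 45.90 mm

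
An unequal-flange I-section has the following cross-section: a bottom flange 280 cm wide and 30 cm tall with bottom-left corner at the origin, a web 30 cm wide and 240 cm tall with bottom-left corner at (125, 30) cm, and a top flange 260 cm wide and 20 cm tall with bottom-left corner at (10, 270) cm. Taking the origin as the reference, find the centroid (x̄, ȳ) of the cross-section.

x̄ = 140.00 cm, ȳ = 127.98 cm

bottom flange: A = 280 × 30 = 8400.00, centroid at (140.00, 15.00).
web: A = 30 × 240 = 7200.00, centroid at (140.00, 150.00).
top flange: A = 260 × 20 = 5200.00, centroid at (140.00, 280.00).
ΣA = 20800.00 cm², ΣAx̄ = 2912000.00 cm³, ΣAȳ = 2662000.00 cm³.
x̄ = 2912000.00/20800.00 = 140.00 cm; ȳ = 2662000.00/20800.00 = 127.98 cm.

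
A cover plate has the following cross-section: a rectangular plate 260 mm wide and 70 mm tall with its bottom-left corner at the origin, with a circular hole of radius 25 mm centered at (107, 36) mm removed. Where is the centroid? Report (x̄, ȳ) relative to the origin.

Part | A | x̄ᵢ | ȳᵢ | A·x̄ᵢ | A·ȳᵢ
plate | 18200.00 | 130.00 | 35.00 | 2366000.00 | 637000.00
hole | -1963.50 | 107.00 | 36.00 | -210094.01 | -70685.83
Σ | 16236.50 |  |  | 2155905.99 | 566314.17
x̄ = 2155905.99 / 16236.50 = 132.78 mm
ȳ = 566314.17 / 16236.50 = 34.88 mm

x̄ = 132.78 mm, ȳ = 34.88 mm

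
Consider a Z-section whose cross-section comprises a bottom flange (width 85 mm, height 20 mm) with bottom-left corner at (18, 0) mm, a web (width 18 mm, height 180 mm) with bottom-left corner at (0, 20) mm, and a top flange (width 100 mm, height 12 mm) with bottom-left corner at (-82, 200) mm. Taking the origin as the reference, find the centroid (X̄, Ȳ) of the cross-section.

X̄ = 15.25 mm, Ȳ = 101.07 mm

Part | A | x̄ᵢ | ȳᵢ | A·x̄ᵢ | A·ȳᵢ
bottom flange | 1700.00 | 60.50 | 10.00 | 102850.00 | 17000.00
web | 3240.00 | 9.00 | 110.00 | 29160.00 | 356400.00
top flange | 1200.00 | -32.00 | 206.00 | -38400.00 | 247200.00
Σ | 6140.00 |  |  | 93610.00 | 620600.00
X̄ = 93610.00 / 6140.00 = 15.25 mm
Ȳ = 620600.00 / 6140.00 = 101.07 mm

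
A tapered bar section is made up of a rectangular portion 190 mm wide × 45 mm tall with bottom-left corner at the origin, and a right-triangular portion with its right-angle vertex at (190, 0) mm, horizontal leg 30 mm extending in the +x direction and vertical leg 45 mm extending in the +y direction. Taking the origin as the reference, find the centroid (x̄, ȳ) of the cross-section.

rectangular portion: A = 190 × 45 = 8550.00, centroid at (95.00, 22.50).
triangular portion: A = ½·30·45 = 675.00, centroid at (200.00, 15.00).
ΣA = 9225.00 mm², ΣAx̄ = 947250.00 mm³, ΣAȳ = 202500.00 mm³.
x̄ = 947250.00/9225.00 = 102.68 mm; ȳ = 202500.00/9225.00 = 21.95 mm.

x̄ = 102.68 mm, ȳ = 21.95 mm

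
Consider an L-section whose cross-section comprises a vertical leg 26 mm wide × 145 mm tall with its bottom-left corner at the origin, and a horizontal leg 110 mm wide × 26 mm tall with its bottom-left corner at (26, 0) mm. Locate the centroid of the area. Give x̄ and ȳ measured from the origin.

vertical leg: A = 26 × 145 = 3770.00, centroid at (13.00, 72.50).
horizontal leg: A = 110 × 26 = 2860.00, centroid at (81.00, 13.00).
ΣA = 6630.00 mm², ΣAx̄ = 280670.00 mm³, ΣAȳ = 310505.00 mm³.
x̄ = 280670.00/6630.00 = 42.33 mm; ȳ = 310505.00/6630.00 = 46.83 mm.

x̄ = 42.33 mm, ȳ = 46.83 mm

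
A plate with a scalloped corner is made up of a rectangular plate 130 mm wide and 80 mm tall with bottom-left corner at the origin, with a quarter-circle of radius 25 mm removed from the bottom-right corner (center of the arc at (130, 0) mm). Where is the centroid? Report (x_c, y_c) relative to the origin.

Part | A | x̄ᵢ | ȳᵢ | A·x̄ᵢ | A·ȳᵢ
plate | 10400.00 | 65.00 | 40.00 | 676000.00 | 416000.00
removed quarter-circle | -490.87 | 119.39 | 10.61 | -58605.27 | -5208.33
Σ | 9909.13 |  |  | 617394.73 | 410791.67
x_c = 617394.73 / 9909.13 = 62.31 mm
y_c = 410791.67 / 9909.13 = 41.46 mm

x_c = 62.31 mm, y_c = 41.46 mm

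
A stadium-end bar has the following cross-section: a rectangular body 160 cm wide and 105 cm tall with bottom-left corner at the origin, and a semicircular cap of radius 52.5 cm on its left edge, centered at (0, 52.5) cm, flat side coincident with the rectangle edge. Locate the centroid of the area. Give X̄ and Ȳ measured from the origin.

rectangular body: A = 160 × 105 = 16800.00, centroid at (80.00, 52.50).
semicircular end: A = ½π·52.5² = 4329.51, centroid at (-22.28, 52.50).
ΣA = 21129.51 cm², ΣAX̄ = 1247531.25 cm³, ΣAȲ = 1109299.14 cm³.
X̄ = 1247531.25/21129.51 = 59.04 cm; Ȳ = 1109299.14/21129.51 = 52.50 cm.

X̄ = 59.04 cm, Ȳ = 52.50 cm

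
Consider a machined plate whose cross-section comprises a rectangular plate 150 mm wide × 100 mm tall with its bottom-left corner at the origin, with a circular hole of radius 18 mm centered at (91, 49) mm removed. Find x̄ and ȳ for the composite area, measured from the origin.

plate: A = 150 × 100 = 15000.00, centroid at (75.00, 50.00).
hole: A = −π·18² = -1017.88, centroid at (91.00, 49.00).
ΣA = 13982.12 mm², ΣAx̄ = 1032373.28 mm³, ΣAȳ = 700124.08 mm³.
x̄ = 1032373.28/13982.12 = 73.84 mm; ȳ = 700124.08/13982.12 = 50.07 mm.

x̄ = 73.84 mm, ȳ = 50.07 mm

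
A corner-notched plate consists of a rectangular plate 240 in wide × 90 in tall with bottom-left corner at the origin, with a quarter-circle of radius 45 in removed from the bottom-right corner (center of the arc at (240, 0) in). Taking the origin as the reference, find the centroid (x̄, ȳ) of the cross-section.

plate: A = 240 × 90 = 21600.00, centroid at (120.00, 45.00).
removed quarter-circle: A = −¼π·45² = -1590.43, centroid at (220.90, 19.10).
ΣA = 20009.57 in²
ΣAx̄ = (21600.00)(120.00) + (-1590.43)(220.90) = 2240671.49 in³
ΣAȳ = (21600.00)(45.00) + (-1590.43)(19.10) = 941625.00 in³
x̄ = 2240671.49 / 20009.57 = 111.98 in
ȳ = 941625.00 / 20009.57 = 47.06 in

x̄ = 111.98 in, ȳ = 47.06 in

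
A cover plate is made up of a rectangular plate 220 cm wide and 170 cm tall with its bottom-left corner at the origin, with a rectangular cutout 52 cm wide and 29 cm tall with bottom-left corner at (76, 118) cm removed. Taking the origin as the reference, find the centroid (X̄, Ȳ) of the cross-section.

Part | A | x̄ᵢ | ȳᵢ | A·x̄ᵢ | A·ȳᵢ
plate | 37400.00 | 110.00 | 85.00 | 4114000.00 | 3179000.00
hole | -1508.00 | 102.00 | 132.50 | -153816.00 | -199810.00
Σ | 35892.00 |  |  | 3960184.00 | 2979190.00
X̄ = 3960184.00 / 35892.00 = 110.34 cm
Ȳ = 2979190.00 / 35892.00 = 83.00 cm

X̄ = 110.34 cm, Ȳ = 83.00 cm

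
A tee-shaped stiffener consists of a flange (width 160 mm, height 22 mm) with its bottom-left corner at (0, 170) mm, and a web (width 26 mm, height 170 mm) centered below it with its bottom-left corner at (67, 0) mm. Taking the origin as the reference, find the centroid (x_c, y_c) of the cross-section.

web: A = 26 × 170 = 4420.00, centroid at (80.00, 85.00).
flange: A = 160 × 22 = 3520.00, centroid at (80.00, 181.00).
ΣA = 7940.00 mm²
ΣAx_c = (4420.00)(80.00) + (3520.00)(80.00) = 635200.00 mm³
ΣAy_c = (4420.00)(85.00) + (3520.00)(181.00) = 1012820.00 mm³
x_c = 635200.00 / 7940.00 = 80.00 mm
y_c = 1012820.00 / 7940.00 = 127.56 mm

x_c = 80.00 mm, y_c = 127.56 mm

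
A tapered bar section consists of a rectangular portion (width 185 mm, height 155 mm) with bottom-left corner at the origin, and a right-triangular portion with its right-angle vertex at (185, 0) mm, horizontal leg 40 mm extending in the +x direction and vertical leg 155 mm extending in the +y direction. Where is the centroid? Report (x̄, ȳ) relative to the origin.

rectangular portion: A = 185 × 155 = 28675.00, centroid at (92.50, 77.50).
triangular portion: A = ½·40·155 = 3100.00, centroid at (198.33, 51.67).
ΣA = 31775.00 mm², ΣAx̄ = 3267270.83 mm³, ΣAȳ = 2382479.17 mm³.
x̄ = 3267270.83/31775.00 = 102.83 mm; ȳ = 2382479.17/31775.00 = 74.98 mm.

x̄ = 102.83 mm, ȳ = 74.98 mm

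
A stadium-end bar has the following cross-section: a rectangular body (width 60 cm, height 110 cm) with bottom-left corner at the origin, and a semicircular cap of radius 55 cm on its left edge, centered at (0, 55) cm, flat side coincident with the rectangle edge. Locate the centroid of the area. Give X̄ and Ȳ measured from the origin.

rectangular body: A = 60 × 110 = 6600.00, centroid at (30.00, 55.00).
semicircular end: A = ½π·55² = 4751.66, centroid at (-23.34, 55.00).
ΣA = 11351.66 cm², ΣAX̄ = 87083.33 cm³, ΣAȲ = 624341.24 cm³.
X̄ = 87083.33/11351.66 = 7.67 cm; Ȳ = 624341.24/11351.66 = 55.00 cm.

X̄ = 7.67 cm, Ȳ = 55.00 cm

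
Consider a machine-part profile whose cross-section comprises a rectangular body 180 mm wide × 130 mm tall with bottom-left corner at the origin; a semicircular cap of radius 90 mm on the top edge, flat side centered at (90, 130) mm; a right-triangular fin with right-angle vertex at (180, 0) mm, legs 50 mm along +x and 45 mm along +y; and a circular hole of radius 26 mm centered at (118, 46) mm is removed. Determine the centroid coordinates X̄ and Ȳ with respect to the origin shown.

rectangular body: A = 180 × 130 = 23400.00, centroid at (90.00, 65.00).
semicircular top: A = ½π·90² = 12723.45, centroid at (90.00, 168.20).
triangular fin: A = ½·50·45 = 1125.00, centroid at (196.67, 15.00).
hole: A = −π·26² = -2123.72, centroid at (118.00, 46.00).
ΣA = 35124.73 mm², ΣAX̄ = 3221761.96 mm³, ΣAȲ = 3580232.57 mm³.
X̄ = 3221761.96/35124.73 = 91.72 mm; Ȳ = 3580232.57/35124.73 = 101.93 mm.

X̄ = 91.72 mm, Ȳ = 101.93 mm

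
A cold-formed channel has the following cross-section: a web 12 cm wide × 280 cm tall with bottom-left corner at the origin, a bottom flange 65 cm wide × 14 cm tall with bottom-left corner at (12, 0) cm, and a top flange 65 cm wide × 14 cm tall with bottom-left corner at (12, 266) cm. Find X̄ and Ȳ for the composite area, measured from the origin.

X̄ = 19.53 cm, Ȳ = 140.00 cm

Part | A | x̄ᵢ | ȳᵢ | A·x̄ᵢ | A·ȳᵢ
web | 3360.00 | 6.00 | 140.00 | 20160.00 | 470400.00
bottom flange | 910.00 | 44.50 | 7.00 | 40495.00 | 6370.00
top flange | 910.00 | 44.50 | 273.00 | 40495.00 | 248430.00
Σ | 5180.00 |  |  | 101150.00 | 725200.00
X̄ = 101150.00 / 5180.00 = 19.53 cm
Ȳ = 725200.00 / 5180.00 = 140.00 cm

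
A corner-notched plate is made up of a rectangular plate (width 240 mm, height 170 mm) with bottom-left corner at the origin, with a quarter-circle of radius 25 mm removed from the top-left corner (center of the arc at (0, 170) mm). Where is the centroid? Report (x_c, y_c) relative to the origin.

Part | A | x̄ᵢ | ȳᵢ | A·x̄ᵢ | A·ȳᵢ
plate | 40800.00 | 120.00 | 85.00 | 4896000.00 | 3468000.00
removed quarter-circle | -490.87 | 10.61 | 159.39 | -5208.33 | -78240.22
Σ | 40309.13 |  |  | 4890791.67 | 3389759.78
x_c = 4890791.67 / 40309.13 = 121.33 mm
y_c = 3389759.78 / 40309.13 = 84.09 mm

x_c = 121.33 mm, y_c = 84.09 mm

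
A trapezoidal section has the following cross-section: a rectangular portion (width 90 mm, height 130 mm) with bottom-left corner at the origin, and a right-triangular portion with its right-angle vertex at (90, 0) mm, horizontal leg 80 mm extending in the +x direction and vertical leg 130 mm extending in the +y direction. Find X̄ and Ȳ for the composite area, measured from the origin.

X̄ = 67.05 mm, Ȳ = 58.33 mm

rectangular portion: A = 90 × 130 = 11700.00, centroid at (45.00, 65.00).
triangular portion: A = ½·80·130 = 5200.00, centroid at (116.67, 43.33).
ΣA = 16900.00 mm², ΣAX̄ = 1133166.67 mm³, ΣAȲ = 985833.33 mm³.
X̄ = 1133166.67/16900.00 = 67.05 mm; Ȳ = 985833.33/16900.00 = 58.33 mm.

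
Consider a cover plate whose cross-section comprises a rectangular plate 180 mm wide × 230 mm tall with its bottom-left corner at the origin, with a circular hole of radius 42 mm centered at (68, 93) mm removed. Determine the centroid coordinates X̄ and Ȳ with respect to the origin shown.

X̄ = 93.40 mm, Ȳ = 118.40 mm

Part | A | x̄ᵢ | ȳᵢ | A·x̄ᵢ | A·ȳᵢ
plate | 41400.00 | 90.00 | 115.00 | 3726000.00 | 4761000.00
hole | -5541.77 | 68.00 | 93.00 | -376840.32 | -515384.56
Σ | 35858.23 |  |  | 3349159.68 | 4245615.44
X̄ = 3349159.68 / 35858.23 = 93.40 mm
Ȳ = 4245615.44 / 35858.23 = 118.40 mm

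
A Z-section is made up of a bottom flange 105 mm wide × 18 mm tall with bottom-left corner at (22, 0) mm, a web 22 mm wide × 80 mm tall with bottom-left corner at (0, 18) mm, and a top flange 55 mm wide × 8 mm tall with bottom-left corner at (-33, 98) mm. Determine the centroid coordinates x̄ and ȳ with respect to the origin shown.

x̄ = 38.57 mm, ȳ = 40.09 mm

Part | A | x̄ᵢ | ȳᵢ | A·x̄ᵢ | A·ȳᵢ
bottom flange | 1890.00 | 74.50 | 9.00 | 140805.00 | 17010.00
web | 1760.00 | 11.00 | 58.00 | 19360.00 | 102080.00
top flange | 440.00 | -5.50 | 102.00 | -2420.00 | 44880.00
Σ | 4090.00 |  |  | 157745.00 | 163970.00
x̄ = 157745.00 / 4090.00 = 38.57 mm
ȳ = 163970.00 / 4090.00 = 40.09 mm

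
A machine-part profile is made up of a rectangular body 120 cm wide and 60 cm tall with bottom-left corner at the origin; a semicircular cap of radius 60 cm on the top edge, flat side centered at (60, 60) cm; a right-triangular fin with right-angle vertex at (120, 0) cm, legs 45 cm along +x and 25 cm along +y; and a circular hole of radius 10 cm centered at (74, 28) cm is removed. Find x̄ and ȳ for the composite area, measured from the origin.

x̄ = 62.88 cm, ȳ = 53.05 cm

Part | A | x̄ᵢ | ȳᵢ | A·x̄ᵢ | A·ȳᵢ
rectangular body | 7200.00 | 60.00 | 30.00 | 432000.00 | 216000.00
semicircular top | 5654.87 | 60.00 | 85.46 | 339292.01 | 483292.01
triangular fin | 562.50 | 135.00 | 8.33 | 75937.50 | 4687.50
hole | -314.16 | 74.00 | 28.00 | -23247.79 | -8796.46
Σ | 13103.21 |  |  | 823981.72 | 695183.05
x̄ = 823981.72 / 13103.21 = 62.88 cm
ȳ = 695183.05 / 13103.21 = 53.05 cm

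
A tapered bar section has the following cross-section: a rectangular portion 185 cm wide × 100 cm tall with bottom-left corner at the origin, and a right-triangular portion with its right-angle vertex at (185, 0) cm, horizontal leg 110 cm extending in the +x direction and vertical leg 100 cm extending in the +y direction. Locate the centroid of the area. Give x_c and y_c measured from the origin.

x_c = 122.10 cm, y_c = 46.18 cm

rectangular portion: A = 185 × 100 = 18500.00, centroid at (92.50, 50.00).
triangular portion: A = ½·110·100 = 5500.00, centroid at (221.67, 33.33).
ΣA = 24000.00 cm², ΣAx_c = 2930416.67 cm³, ΣAy_c = 1108333.33 cm³.
x_c = 2930416.67/24000.00 = 122.10 cm; y_c = 1108333.33/24000.00 = 46.18 cm.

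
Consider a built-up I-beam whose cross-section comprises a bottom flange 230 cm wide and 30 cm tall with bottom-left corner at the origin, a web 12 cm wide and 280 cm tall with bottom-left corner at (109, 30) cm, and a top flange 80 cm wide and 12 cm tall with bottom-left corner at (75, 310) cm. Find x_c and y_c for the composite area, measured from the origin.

bottom flange: A = 230 × 30 = 6900.00, centroid at (115.00, 15.00).
web: A = 12 × 280 = 3360.00, centroid at (115.00, 170.00).
top flange: A = 80 × 12 = 960.00, centroid at (115.00, 316.00).
ΣA = 11220.00 cm², ΣAx_c = 1290300.00 cm³, ΣAy_c = 978060.00 cm³.
x_c = 1290300.00/11220.00 = 115.00 cm; y_c = 978060.00/11220.00 = 87.17 cm.

x_c = 115.00 cm, y_c = 87.17 cm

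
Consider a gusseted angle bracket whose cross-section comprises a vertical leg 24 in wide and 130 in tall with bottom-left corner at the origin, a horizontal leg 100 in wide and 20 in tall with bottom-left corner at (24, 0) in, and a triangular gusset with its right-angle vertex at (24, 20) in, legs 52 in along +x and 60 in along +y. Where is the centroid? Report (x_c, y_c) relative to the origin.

vertical leg: A = 24 × 130 = 3120.00, centroid at (12.00, 65.00).
horizontal leg: A = 100 × 20 = 2000.00, centroid at (74.00, 10.00).
gusset: A = ½·52·60 = 1560.00, centroid at (41.33, 40.00).
ΣA = 6680.00 in²
ΣAx_c = (3120.00)(12.00) + (2000.00)(74.00) + (1560.00)(41.33) = 249920.00 in³
ΣAy_c = (3120.00)(65.00) + (2000.00)(10.00) + (1560.00)(40.00) = 285200.00 in³
x_c = 249920.00 / 6680.00 = 37.41 in
y_c = 285200.00 / 6680.00 = 42.69 in

x_c = 37.41 in, y_c = 42.69 in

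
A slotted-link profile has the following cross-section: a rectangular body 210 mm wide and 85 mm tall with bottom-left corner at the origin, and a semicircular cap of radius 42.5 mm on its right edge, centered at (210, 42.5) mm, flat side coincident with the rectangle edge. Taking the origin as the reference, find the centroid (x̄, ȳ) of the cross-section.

x̄ = 121.87 mm, ȳ = 42.50 mm

Part | A | x̄ᵢ | ȳᵢ | A·x̄ᵢ | A·ȳᵢ
rectangular body | 17850.00 | 105.00 | 42.50 | 1874250.00 | 758625.00
semicircular end | 2837.25 | 228.04 | 42.50 | 646999.77 | 120583.16
Σ | 20687.25 |  |  | 2521249.77 | 879208.16
x̄ = 2521249.77 / 20687.25 = 121.87 mm
ȳ = 879208.16 / 20687.25 = 42.50 mm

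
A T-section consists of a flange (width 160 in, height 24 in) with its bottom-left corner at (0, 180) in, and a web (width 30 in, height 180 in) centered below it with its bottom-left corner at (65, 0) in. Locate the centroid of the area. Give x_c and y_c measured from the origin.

x_c = 80.00 in, y_c = 132.39 in

web: A = 30 × 180 = 5400.00, centroid at (80.00, 90.00).
flange: A = 160 × 24 = 3840.00, centroid at (80.00, 192.00).
ΣA = 9240.00 in²
ΣAx_c = (5400.00)(80.00) + (3840.00)(80.00) = 739200.00 in³
ΣAy_c = (5400.00)(90.00) + (3840.00)(192.00) = 1223280.00 in³
x_c = 739200.00 / 9240.00 = 80.00 in
y_c = 1223280.00 / 9240.00 = 132.39 in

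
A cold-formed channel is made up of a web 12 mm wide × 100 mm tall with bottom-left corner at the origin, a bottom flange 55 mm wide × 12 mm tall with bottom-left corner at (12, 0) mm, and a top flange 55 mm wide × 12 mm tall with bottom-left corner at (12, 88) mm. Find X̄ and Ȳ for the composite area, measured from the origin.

web: A = 12 × 100 = 1200.00, centroid at (6.00, 50.00).
bottom flange: A = 55 × 12 = 660.00, centroid at (39.50, 6.00).
top flange: A = 55 × 12 = 660.00, centroid at (39.50, 94.00).
ΣA = 2520.00 mm², ΣAX̄ = 59340.00 mm³, ΣAȲ = 126000.00 mm³.
X̄ = 59340.00/2520.00 = 23.55 mm; Ȳ = 126000.00/2520.00 = 50.00 mm.

X̄ = 23.55 mm, Ȳ = 50.00 mm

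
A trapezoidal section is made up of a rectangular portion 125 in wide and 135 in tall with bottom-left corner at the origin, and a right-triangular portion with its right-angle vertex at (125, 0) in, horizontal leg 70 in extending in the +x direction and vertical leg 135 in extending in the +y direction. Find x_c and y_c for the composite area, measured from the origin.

x_c = 81.28 in, y_c = 62.58 in

Part | A | x̄ᵢ | ȳᵢ | A·x̄ᵢ | A·ȳᵢ
rectangular portion | 16875.00 | 62.50 | 67.50 | 1054687.50 | 1139062.50
triangular portion | 4725.00 | 148.33 | 45.00 | 700875.00 | 212625.00
Σ | 21600.00 |  |  | 1755562.50 | 1351687.50
x_c = 1755562.50 / 21600.00 = 81.28 in
y_c = 1351687.50 / 21600.00 = 62.58 in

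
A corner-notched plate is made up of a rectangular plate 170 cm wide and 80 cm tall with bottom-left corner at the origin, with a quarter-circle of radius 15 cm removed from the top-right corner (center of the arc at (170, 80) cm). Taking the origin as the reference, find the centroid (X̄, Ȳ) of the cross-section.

X̄ = 83.96 cm, Ȳ = 39.56 cm

plate: A = 170 × 80 = 13600.00, centroid at (85.00, 40.00).
removed quarter-circle: A = −¼π·15² = -176.71, centroid at (163.63, 73.63).
ΣA = 13423.29 cm², ΣAX̄ = 1127083.52 cm³, ΣAȲ = 530987.83 cm³.
X̄ = 1127083.52/13423.29 = 83.96 cm; Ȳ = 530987.83/13423.29 = 39.56 cm.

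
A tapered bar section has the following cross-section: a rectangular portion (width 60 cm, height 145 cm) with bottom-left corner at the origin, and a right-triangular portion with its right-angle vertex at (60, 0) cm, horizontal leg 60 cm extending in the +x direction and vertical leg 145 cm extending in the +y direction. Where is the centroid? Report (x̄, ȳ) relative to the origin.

x̄ = 46.67 cm, ȳ = 64.44 cm

Part | A | x̄ᵢ | ȳᵢ | A·x̄ᵢ | A·ȳᵢ
rectangular portion | 8700.00 | 30.00 | 72.50 | 261000.00 | 630750.00
triangular portion | 4350.00 | 80.00 | 48.33 | 348000.00 | 210250.00
Σ | 13050.00 |  |  | 609000.00 | 841000.00
x̄ = 609000.00 / 13050.00 = 46.67 cm
ȳ = 841000.00 / 13050.00 = 64.44 cm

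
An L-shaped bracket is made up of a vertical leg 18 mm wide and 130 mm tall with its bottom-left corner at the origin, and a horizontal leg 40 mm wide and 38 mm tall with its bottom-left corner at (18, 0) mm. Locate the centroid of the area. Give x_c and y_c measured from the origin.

vertical leg: A = 18 × 130 = 2340.00, centroid at (9.00, 65.00).
horizontal leg: A = 40 × 38 = 1520.00, centroid at (38.00, 19.00).
ΣA = 3860.00 mm²
ΣAx_c = (2340.00)(9.00) + (1520.00)(38.00) = 78820.00 mm³
ΣAy_c = (2340.00)(65.00) + (1520.00)(19.00) = 180980.00 mm³
x_c = 78820.00 / 3860.00 = 20.42 mm
y_c = 180980.00 / 3860.00 = 46.89 mm

x_c = 20.42 mm, y_c = 46.89 mm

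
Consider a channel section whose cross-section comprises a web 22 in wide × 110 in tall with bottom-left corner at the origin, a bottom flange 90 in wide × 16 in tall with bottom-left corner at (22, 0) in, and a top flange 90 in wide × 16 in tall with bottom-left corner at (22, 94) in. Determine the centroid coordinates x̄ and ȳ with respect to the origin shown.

x̄ = 41.43 in, ȳ = 55.00 in

web: A = 22 × 110 = 2420.00, centroid at (11.00, 55.00).
bottom flange: A = 90 × 16 = 1440.00, centroid at (67.00, 8.00).
top flange: A = 90 × 16 = 1440.00, centroid at (67.00, 102.00).
ΣA = 5300.00 in²
ΣAx̄ = (2420.00)(11.00) + (1440.00)(67.00) + (1440.00)(67.00) = 219580.00 in³
ΣAȳ = (2420.00)(55.00) + (1440.00)(8.00) + (1440.00)(102.00) = 291500.00 in³
x̄ = 219580.00 / 5300.00 = 41.43 in
ȳ = 291500.00 / 5300.00 = 55.00 in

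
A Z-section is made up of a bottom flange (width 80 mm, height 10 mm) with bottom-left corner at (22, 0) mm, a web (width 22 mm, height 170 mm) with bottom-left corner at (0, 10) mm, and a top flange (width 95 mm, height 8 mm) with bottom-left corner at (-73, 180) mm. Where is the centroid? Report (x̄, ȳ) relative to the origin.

x̄ = 13.46 mm, ȳ = 94.18 mm

bottom flange: A = 80 × 10 = 800.00, centroid at (62.00, 5.00).
web: A = 22 × 170 = 3740.00, centroid at (11.00, 95.00).
top flange: A = 95 × 8 = 760.00, centroid at (-25.50, 184.00).
ΣA = 5300.00 mm²
ΣAx̄ = (800.00)(62.00) + (3740.00)(11.00) + (760.00)(-25.50) = 71360.00 mm³
ΣAȳ = (800.00)(5.00) + (3740.00)(95.00) + (760.00)(184.00) = 499140.00 mm³
x̄ = 71360.00 / 5300.00 = 13.46 mm
ȳ = 499140.00 / 5300.00 = 94.18 mm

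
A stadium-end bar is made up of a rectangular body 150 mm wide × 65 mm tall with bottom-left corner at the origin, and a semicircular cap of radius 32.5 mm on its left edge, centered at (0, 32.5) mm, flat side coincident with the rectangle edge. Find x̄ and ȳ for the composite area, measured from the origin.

x̄ = 62.09 mm, ȳ = 32.50 mm

rectangular body: A = 150 × 65 = 9750.00, centroid at (75.00, 32.50).
semicircular end: A = ½π·32.5² = 1659.15, centroid at (-13.79, 32.50).
ΣA = 11409.15 mm², ΣAx̄ = 708364.58 mm³, ΣAȳ = 370797.49 mm³.
x̄ = 708364.58/11409.15 = 62.09 mm; ȳ = 370797.49/11409.15 = 32.50 mm.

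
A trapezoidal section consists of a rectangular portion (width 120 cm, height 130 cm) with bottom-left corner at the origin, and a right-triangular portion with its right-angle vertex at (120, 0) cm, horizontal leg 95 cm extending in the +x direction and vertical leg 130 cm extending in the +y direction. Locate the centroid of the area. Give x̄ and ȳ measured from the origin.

x̄ = 86.00 cm, ȳ = 58.86 cm

rectangular portion: A = 120 × 130 = 15600.00, centroid at (60.00, 65.00).
triangular portion: A = ½·95·130 = 6175.00, centroid at (151.67, 43.33).
ΣA = 21775.00 cm², ΣAx̄ = 1872541.67 cm³, ΣAȳ = 1281583.33 cm³.
x̄ = 1872541.67/21775.00 = 86.00 cm; ȳ = 1281583.33/21775.00 = 58.86 cm.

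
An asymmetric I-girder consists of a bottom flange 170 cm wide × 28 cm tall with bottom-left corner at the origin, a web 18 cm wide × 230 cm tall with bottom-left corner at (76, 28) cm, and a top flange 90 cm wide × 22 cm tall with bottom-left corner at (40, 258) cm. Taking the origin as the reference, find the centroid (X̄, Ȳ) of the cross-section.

X̄ = 85.00 cm, Ȳ = 109.49 cm

Part | A | x̄ᵢ | ȳᵢ | A·x̄ᵢ | A·ȳᵢ
bottom flange | 4760.00 | 85.00 | 14.00 | 404600.00 | 66640.00
web | 4140.00 | 85.00 | 143.00 | 351900.00 | 592020.00
top flange | 1980.00 | 85.00 | 269.00 | 168300.00 | 532620.00
Σ | 10880.00 |  |  | 924800.00 | 1191280.00
X̄ = 924800.00 / 10880.00 = 85.00 cm
Ȳ = 1191280.00 / 10880.00 = 109.49 cm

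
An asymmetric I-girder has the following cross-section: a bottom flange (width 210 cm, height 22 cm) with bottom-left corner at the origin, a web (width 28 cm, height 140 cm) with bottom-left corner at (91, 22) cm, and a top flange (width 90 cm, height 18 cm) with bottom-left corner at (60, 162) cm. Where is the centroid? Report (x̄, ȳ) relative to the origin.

x̄ = 105.00 cm, ȳ = 67.76 cm

bottom flange: A = 210 × 22 = 4620.00, centroid at (105.00, 11.00).
web: A = 28 × 140 = 3920.00, centroid at (105.00, 92.00).
top flange: A = 90 × 18 = 1620.00, centroid at (105.00, 171.00).
ΣA = 10160.00 cm², ΣAx̄ = 1066800.00 cm³, ΣAȳ = 688480.00 cm³.
x̄ = 1066800.00/10160.00 = 105.00 cm; ȳ = 688480.00/10160.00 = 67.76 cm.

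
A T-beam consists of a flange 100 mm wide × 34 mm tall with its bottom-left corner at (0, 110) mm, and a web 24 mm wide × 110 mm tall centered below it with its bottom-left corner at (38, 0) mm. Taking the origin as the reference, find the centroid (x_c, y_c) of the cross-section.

x_c = 50.00 mm, y_c = 95.53 mm

web: A = 24 × 110 = 2640.00, centroid at (50.00, 55.00).
flange: A = 100 × 34 = 3400.00, centroid at (50.00, 127.00).
ΣA = 6040.00 mm²
ΣAx_c = (2640.00)(50.00) + (3400.00)(50.00) = 302000.00 mm³
ΣAy_c = (2640.00)(55.00) + (3400.00)(127.00) = 577000.00 mm³
x_c = 302000.00 / 6040.00 = 50.00 mm
y_c = 577000.00 / 6040.00 = 95.53 mm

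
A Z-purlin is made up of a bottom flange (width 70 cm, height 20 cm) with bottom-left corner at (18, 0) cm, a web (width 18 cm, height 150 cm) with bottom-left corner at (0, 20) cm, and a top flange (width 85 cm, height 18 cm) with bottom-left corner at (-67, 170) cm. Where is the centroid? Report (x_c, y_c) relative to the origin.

bottom flange: A = 70 × 20 = 1400.00, centroid at (53.00, 10.00).
web: A = 18 × 150 = 2700.00, centroid at (9.00, 95.00).
top flange: A = 85 × 18 = 1530.00, centroid at (-24.50, 179.00).
ΣA = 5630.00 cm²
ΣAx_c = (1400.00)(53.00) + (2700.00)(9.00) + (1530.00)(-24.50) = 61015.00 cm³
ΣAy_c = (1400.00)(10.00) + (2700.00)(95.00) + (1530.00)(179.00) = 544370.00 cm³
x_c = 61015.00 / 5630.00 = 10.84 cm
y_c = 544370.00 / 5630.00 = 96.69 cm

x_c = 10.84 cm, y_c = 96.69 cm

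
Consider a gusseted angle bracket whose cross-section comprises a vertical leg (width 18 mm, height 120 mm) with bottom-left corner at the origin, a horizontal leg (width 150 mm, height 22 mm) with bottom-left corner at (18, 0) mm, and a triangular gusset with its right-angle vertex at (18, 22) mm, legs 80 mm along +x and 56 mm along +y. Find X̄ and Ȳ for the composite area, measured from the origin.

vertical leg: A = 18 × 120 = 2160.00, centroid at (9.00, 60.00).
horizontal leg: A = 150 × 22 = 3300.00, centroid at (93.00, 11.00).
gusset: A = ½·80·56 = 2240.00, centroid at (44.67, 40.67).
ΣA = 7700.00 mm², ΣAX̄ = 426393.33 mm³, ΣAȲ = 256993.33 mm³.
X̄ = 426393.33/7700.00 = 55.38 mm; Ȳ = 256993.33/7700.00 = 33.38 mm.

X̄ = 55.38 mm, Ȳ = 33.38 mm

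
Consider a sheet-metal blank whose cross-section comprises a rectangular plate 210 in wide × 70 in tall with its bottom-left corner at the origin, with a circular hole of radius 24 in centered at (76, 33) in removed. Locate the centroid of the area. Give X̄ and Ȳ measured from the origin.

X̄ = 109.07 in, Ȳ = 35.28 in

plate: A = 210 × 70 = 14700.00, centroid at (105.00, 35.00).
hole: A = −π·24² = -1809.56, centroid at (76.00, 33.00).
ΣA = 12890.44 in², ΣAX̄ = 1405973.64 in³, ΣAȲ = 454784.61 in³.
X̄ = 1405973.64/12890.44 = 109.07 in; Ȳ = 454784.61/12890.44 = 35.28 in.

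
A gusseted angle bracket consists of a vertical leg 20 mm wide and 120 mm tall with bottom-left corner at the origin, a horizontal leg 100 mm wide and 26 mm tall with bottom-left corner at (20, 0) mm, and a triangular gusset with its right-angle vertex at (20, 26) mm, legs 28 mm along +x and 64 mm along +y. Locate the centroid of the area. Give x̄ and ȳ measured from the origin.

x̄ = 39.40 mm, ȳ = 37.35 mm

vertical leg: A = 20 × 120 = 2400.00, centroid at (10.00, 60.00).
horizontal leg: A = 100 × 26 = 2600.00, centroid at (70.00, 13.00).
gusset: A = ½·28·64 = 896.00, centroid at (29.33, 47.33).
ΣA = 5896.00 mm², ΣAx̄ = 232282.67 mm³, ΣAȳ = 220210.67 mm³.
x̄ = 232282.67/5896.00 = 39.40 mm; ȳ = 220210.67/5896.00 = 37.35 mm.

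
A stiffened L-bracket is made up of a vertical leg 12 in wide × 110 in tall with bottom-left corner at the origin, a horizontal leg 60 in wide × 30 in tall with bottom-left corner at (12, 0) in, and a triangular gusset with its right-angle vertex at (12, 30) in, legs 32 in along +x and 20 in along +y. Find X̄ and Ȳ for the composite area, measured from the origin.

X̄ = 26.39 in, Ȳ = 32.36 in

Part | A | x̄ᵢ | ȳᵢ | A·x̄ᵢ | A·ȳᵢ
vertical leg | 1320.00 | 6.00 | 55.00 | 7920.00 | 72600.00
horizontal leg | 1800.00 | 42.00 | 15.00 | 75600.00 | 27000.00
gusset | 320.00 | 22.67 | 36.67 | 7253.33 | 11733.33
Σ | 3440.00 |  |  | 90773.33 | 111333.33
X̄ = 90773.33 / 3440.00 = 26.39 in
Ȳ = 111333.33 / 3440.00 = 32.36 in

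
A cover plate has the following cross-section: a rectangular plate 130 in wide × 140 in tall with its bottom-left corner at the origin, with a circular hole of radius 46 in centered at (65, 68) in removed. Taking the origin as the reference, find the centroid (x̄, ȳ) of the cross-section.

x̄ = 65.00 in, ȳ = 71.15 in

plate: A = 130 × 140 = 18200.00, centroid at (65.00, 70.00).
hole: A = −π·46² = -6647.61, centroid at (65.00, 68.00).
ΣA = 11552.39 in², ΣAx̄ = 750905.35 in³, ΣAȳ = 821962.52 in³.
x̄ = 750905.35/11552.39 = 65.00 in; ȳ = 821962.52/11552.39 = 71.15 in.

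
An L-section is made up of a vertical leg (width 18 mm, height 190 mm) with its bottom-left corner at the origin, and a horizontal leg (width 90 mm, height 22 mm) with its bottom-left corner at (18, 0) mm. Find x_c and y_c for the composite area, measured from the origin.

x_c = 28.80 mm, y_c = 64.20 mm

vertical leg: A = 18 × 190 = 3420.00, centroid at (9.00, 95.00).
horizontal leg: A = 90 × 22 = 1980.00, centroid at (63.00, 11.00).
ΣA = 5400.00 mm², ΣAx_c = 155520.00 mm³, ΣAy_c = 346680.00 mm³.
x_c = 155520.00/5400.00 = 28.80 mm; y_c = 346680.00/5400.00 = 64.20 mm.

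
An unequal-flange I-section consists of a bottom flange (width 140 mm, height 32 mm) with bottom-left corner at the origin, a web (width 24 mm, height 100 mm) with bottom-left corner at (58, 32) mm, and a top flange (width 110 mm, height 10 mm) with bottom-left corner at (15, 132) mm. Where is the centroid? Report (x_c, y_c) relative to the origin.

x_c = 70.00 mm, y_c = 52.53 mm

bottom flange: A = 140 × 32 = 4480.00, centroid at (70.00, 16.00).
web: A = 24 × 100 = 2400.00, centroid at (70.00, 82.00).
top flange: A = 110 × 10 = 1100.00, centroid at (70.00, 137.00).
ΣA = 7980.00 mm², ΣAx_c = 558600.00 mm³, ΣAy_c = 419180.00 mm³.
x_c = 558600.00/7980.00 = 70.00 mm; y_c = 419180.00/7980.00 = 52.53 mm.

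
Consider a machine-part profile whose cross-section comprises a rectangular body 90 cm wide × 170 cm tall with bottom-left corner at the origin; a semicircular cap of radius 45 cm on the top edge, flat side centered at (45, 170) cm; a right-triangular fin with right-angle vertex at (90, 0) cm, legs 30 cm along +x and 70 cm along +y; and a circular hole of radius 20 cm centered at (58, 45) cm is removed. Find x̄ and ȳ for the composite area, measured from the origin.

rectangular body: A = 90 × 170 = 15300.00, centroid at (45.00, 85.00).
semicircular top: A = ½π·45² = 3180.86, centroid at (45.00, 189.10).
triangular fin: A = ½·30·70 = 1050.00, centroid at (100.00, 23.33).
hole: A = −π·20² = -1256.64, centroid at (58.00, 45.00).
ΣA = 18274.23 cm², ΣAx̄ = 863753.87 cm³, ΣAȳ = 1869947.97 cm³.
x̄ = 863753.87/18274.23 = 47.27 cm; ȳ = 1869947.97/18274.23 = 102.33 cm.

x̄ = 47.27 cm, ȳ = 102.33 cm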